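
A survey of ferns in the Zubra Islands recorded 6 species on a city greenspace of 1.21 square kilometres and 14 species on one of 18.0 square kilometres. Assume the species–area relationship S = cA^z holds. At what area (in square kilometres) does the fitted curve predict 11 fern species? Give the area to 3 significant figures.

8.35 square kilometres

z = ln(14/6) / ln(18/1.21) = 0.8473 / 2.6998 = 0.3138
c = 6 / 1.21^0.3138 = 6 / 1.062 = 5.652
A = (11/5.652)^(1/0.3138) ⇒ ln A = ln(1.946)/0.3138 = 2.1220
A = e^2.1220 ≈ 8.347 square kilometres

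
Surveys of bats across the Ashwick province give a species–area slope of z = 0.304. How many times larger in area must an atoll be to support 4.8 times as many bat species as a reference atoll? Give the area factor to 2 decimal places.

174.15

(A₂/A₁)^0.304 = 4.8, so A₂/A₁ = 4.8^(1/0.304) = 4.8^3.289
ln(A₂/A₁) = ln 4.8 / 0.304 = 1.5686 / 0.304 = 5.1599
A₂/A₁ = e^5.1599 ≈ 174.2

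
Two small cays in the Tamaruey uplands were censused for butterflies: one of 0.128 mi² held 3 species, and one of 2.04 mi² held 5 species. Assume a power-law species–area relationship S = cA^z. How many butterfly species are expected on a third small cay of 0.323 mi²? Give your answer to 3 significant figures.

z = ln(5/3) / ln(2.04/0.128) = 0.5108 / 2.7687 = 0.1845
c = 3 / 0.128^0.1845 = 3 / 0.6844 = 4.384
S₃ = 4.384 × 0.323^0.1845 = 4.384 × 0.8118 ≈ 3.559

3.56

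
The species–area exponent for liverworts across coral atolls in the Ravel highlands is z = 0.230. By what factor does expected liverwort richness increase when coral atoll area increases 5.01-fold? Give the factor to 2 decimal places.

1.45

S₂/S₁ = (A₂/A₁)^z = 5.01^0.23
ln(S₂/S₁) = 0.23 × ln 5.01 = 0.23 × 1.6114 = 0.3706
S₂/S₁ = e^0.3706 ≈ 1.449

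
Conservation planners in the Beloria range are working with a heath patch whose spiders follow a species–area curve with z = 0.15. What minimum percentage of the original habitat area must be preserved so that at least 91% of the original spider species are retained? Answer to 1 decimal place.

53.3%

Need (A_new/A_old)^0.15 = 0.91, so A_new/A_old = 0.91^(1/0.15) = 0.91^6.667
ln(A_new/A_old) = ln 0.91 / 0.15 = -0.0943 / 0.15 = -0.6287
A_new/A_old = e^-0.6287 ≈ 0.5333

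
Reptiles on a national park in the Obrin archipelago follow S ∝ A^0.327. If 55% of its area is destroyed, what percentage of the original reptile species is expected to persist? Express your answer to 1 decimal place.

S_new/S_old = (A_new/A_old)^z = 0.45^0.327
= exp(0.327 × ln 0.45) = exp(0.327 × -0.7985) = exp(-0.2611) ≈ 0.7702

77.0%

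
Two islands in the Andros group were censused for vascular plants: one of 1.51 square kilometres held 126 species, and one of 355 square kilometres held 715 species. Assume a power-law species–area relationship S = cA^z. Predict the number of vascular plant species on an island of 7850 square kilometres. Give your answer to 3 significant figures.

z = ln(715/126) / ln(355/1.51) = 1.7360 / 5.4600 = 0.3179
c = 126 / 1.51^0.3179 = 126 / 1.14 = 110.5
S₃ = 110.5 × 7850^0.3179 = 110.5 × 17.31 ≈ 1914

1910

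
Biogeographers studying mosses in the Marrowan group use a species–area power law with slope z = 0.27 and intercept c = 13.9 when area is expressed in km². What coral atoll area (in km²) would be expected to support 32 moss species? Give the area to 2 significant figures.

22 km²

32 = 13.9 × A^0.27  ⇒  A^0.27 = 32/13.9 = 2.302
ln A = ln(2.302) / 0.27 = 0.8338 / 0.27 = 3.0883
A = e^3.0883 ≈ 21.94 km²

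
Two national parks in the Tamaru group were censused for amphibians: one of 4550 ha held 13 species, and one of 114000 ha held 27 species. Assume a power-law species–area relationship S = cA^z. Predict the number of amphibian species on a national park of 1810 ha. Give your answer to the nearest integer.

z = ln(27/13) / ln(114000/4550) = 0.7309 / 3.2211 = 0.2269
c = 13 / 4550^0.2269 = 13 / 6.761 = 1.923
S₃ = 1.923 × 1810^0.2269 = 1.923 × 5.485 ≈ 10.55

11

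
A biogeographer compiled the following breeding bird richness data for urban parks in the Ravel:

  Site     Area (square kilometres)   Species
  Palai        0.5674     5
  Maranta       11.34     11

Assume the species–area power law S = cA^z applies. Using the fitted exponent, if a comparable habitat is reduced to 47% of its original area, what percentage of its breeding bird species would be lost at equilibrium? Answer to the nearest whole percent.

z = ln(11/5) / ln(11.34/0.5674) = 0.7885 / 2.9950 = 0.2633
S_new/S_old = (A_new/A_old)^z = 0.47^0.2633 = exp(0.2633 × -0.7550) = 0.8197
Fraction lost = 1 − 0.8197 = 0.1803

18%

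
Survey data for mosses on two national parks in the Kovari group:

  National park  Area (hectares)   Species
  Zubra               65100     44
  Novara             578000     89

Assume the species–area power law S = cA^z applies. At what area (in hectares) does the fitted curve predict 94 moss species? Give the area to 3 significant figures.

z = ln(89/44) / ln(578000/65100) = 0.7044 / 2.1836 = 0.3226
c = 44 / 65100^0.3226 = 44 / 35.72 = 1.232
A = (94/1.232)^(1/0.3226) ⇒ ln A = ln(76.3)/0.3226 = 13.4368
A = e^13.4368 ≈ 684716 hectares

685000 hectares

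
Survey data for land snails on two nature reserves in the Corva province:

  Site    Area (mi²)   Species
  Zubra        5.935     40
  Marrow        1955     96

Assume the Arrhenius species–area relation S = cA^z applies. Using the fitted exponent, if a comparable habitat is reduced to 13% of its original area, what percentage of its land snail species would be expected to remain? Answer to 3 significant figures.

z = ln(96/40) / ln(1955/5.935) = 0.8755 / 5.7973 = 0.1510
S_new/S_old = (A_new/A_old)^z = 0.13^0.1510 = exp(0.1510 × -2.0402) = 0.7348

73.5%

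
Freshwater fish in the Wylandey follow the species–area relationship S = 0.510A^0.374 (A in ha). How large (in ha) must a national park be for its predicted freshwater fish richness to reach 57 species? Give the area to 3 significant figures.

300000 ha

57 = 0.51 × A^0.374  ⇒  A^0.374 = 57/0.51 = 111.8
ln A = ln(111.8) / 0.374 = 4.7164 / 0.374 = 12.6107
A = e^12.6107 ≈ 299744 ha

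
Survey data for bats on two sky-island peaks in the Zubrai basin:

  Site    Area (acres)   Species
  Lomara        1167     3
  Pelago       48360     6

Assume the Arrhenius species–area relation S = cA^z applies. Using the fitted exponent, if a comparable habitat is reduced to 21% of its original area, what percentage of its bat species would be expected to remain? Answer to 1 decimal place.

74.8%

z = ln(6/3) / ln(48360/1167) = 0.6931 / 3.7242 = 0.1861
S_new/S_old = (A_new/A_old)^z = 0.21^0.1861 = exp(0.1861 × -1.5606) = 0.7479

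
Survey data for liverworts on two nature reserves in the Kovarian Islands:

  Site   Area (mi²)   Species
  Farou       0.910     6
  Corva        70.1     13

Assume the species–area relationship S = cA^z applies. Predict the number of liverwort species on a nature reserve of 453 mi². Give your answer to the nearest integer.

18

z = ln(13/6) / ln(70.1/0.91) = 0.7732 / 4.3442 = 0.1780
c = 6 / 0.91^0.1780 = 6 / 0.9834 = 6.102
S₃ = 6.102 × 453^0.1780 = 6.102 × 2.97 ≈ 18.12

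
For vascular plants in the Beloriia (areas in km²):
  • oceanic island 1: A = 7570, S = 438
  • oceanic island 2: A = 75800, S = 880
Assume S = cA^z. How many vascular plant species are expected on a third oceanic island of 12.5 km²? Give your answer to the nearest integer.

63

z = ln(880/438) / ln(75800/7570) = 0.6977 / 2.3039 = 0.3028
c = 438 / 7570^0.3028 = 438 / 14.95 = 29.29
S₃ = 29.29 × 12.5^0.3028 = 29.29 × 2.149 ≈ 62.94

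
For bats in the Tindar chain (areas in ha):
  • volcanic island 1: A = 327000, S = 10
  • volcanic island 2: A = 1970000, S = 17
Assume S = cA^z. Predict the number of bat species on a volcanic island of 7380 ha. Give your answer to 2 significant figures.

z = ln(17/10) / ln(1970000/327000) = 0.5306 / 1.7958 = 0.2955
c = 10 / 327000^0.2955 = 10 / 42.6 = 0.2347
S₃ = 0.2347 × 7380^0.2955 = 0.2347 × 13.9 ≈ 3.262

3.3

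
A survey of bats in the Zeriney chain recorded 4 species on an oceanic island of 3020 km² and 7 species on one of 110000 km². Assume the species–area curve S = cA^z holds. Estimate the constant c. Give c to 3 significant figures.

1.15

z = ln(S₂/S₁) / ln(A₂/A₁) = ln(7/4) / ln(110000/3020) = 0.5596 / 3.5952 = 0.1557
c = S₁ / A₁^z = 4 / 3020^0.1557 = 4 / 3.481 = 1.149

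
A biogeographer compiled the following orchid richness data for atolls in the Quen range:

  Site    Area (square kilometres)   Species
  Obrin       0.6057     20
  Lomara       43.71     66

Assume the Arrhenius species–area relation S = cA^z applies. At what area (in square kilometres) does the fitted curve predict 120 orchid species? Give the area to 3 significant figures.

z = ln(66/20) / ln(43.71/0.6057) = 1.1939 / 4.2789 = 0.2790
c = 20 / 0.6057^0.2790 = 20 / 0.8695 = 23
A = (120/23)^(1/0.2790) ⇒ ln A = ln(5.217)/0.2790 = 5.9202
A = e^5.9202 ≈ 372.5 square kilometres

372 square kilometres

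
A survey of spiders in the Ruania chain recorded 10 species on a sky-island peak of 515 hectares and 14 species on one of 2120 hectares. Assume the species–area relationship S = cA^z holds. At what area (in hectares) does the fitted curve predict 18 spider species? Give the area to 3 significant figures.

z = ln(14/10) / ln(2120/515) = 0.3365 / 1.4150 = 0.2378
c = 10 / 515^0.2378 = 10 / 4.414 = 2.265
A = (18/2.265)^(1/0.2378) ⇒ ln A = ln(7.945)/0.2378 = 8.7161
A = e^8.7161 ≈ 6100 hectares

6100 hectares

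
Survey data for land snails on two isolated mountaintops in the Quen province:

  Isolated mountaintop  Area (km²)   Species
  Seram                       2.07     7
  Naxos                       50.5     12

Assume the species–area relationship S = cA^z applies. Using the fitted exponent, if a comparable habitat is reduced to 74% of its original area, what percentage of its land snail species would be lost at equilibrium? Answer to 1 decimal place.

z = ln(12/7) / ln(50.5/2.07) = 0.5390 / 3.1944 = 0.1687
S_new/S_old = (A_new/A_old)^z = 0.74^0.1687 = exp(0.1687 × -0.3011) = 0.9505
Fraction lost = 1 − 0.9505 = 0.04954

5.0%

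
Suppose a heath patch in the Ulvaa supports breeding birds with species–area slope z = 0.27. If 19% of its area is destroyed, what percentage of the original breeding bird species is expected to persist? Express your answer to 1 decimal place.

S_new/S_old = (A_new/A_old)^z = 0.81^0.27
= exp(0.27 × ln 0.81) = exp(0.27 × -0.2107) = exp(-0.0569) ≈ 0.9447

94.5%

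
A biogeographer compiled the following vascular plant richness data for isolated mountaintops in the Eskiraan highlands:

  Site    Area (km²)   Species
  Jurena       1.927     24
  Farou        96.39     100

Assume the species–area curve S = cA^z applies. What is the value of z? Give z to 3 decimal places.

Taking logs: ln S = ln c + z ln A, so z = (ln S₂ − ln S₁)/(ln A₂ − ln A₁).
z = ln(100/24) / ln(96.39/1.927) = ln(4.167) / ln(50.02) = 1.4271 / 3.9124 = 0.3648

0.365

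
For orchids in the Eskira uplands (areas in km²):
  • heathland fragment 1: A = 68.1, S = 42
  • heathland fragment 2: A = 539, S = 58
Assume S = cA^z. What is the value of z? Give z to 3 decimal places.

0.156

Taking logs: ln S = ln c + z ln A, so z = (ln S₂ − ln S₁)/(ln A₂ − ln A₁).
z = ln(58/42) / ln(539/68.1) = ln(1.381) / ln(7.915) = 0.3228 / 2.0687 = 0.1560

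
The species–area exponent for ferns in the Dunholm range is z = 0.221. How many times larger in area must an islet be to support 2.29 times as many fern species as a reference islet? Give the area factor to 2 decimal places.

42.48

(A₂/A₁)^0.221 = 2.29, so A₂/A₁ = 2.29^(1/0.221) = 2.29^4.525
ln(A₂/A₁) = ln 2.29 / 0.221 = 0.8286 / 0.221 = 3.7491
A₂/A₁ = e^3.7491 ≈ 42.48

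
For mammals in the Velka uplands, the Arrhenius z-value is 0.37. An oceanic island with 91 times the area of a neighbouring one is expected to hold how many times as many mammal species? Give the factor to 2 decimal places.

S₂/S₁ = (A₂/A₁)^z = 91^0.37
ln(S₂/S₁) = 0.37 × ln 91 = 0.37 × 4.5109 = 1.6690
S₂/S₁ = e^1.6690 ≈ 5.307

5.31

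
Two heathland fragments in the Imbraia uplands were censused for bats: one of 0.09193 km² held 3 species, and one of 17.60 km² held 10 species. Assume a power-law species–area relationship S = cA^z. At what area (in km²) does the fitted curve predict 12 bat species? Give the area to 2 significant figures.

z = ln(10/3) / ln(17.6/0.09193) = 1.2040 / 5.2546 = 0.2291
c = 3 / 0.09193^0.2291 = 3 / 0.5788 = 5.183
A = (12/5.183)^(1/0.2291) ⇒ ln A = ln(2.315)/0.2291 = 3.6636
A = e^3.6636 ≈ 39 km²

39 km²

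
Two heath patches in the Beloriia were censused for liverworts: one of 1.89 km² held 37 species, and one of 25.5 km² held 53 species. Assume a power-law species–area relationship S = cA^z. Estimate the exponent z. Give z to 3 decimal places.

Taking logs: ln S = ln c + z ln A, so z = (ln S₂ − ln S₁)/(ln A₂ − ln A₁).
z = ln(53/37) / ln(25.5/1.89) = ln(1.432) / ln(13.49) = 0.3594 / 2.6021 = 0.1381

0.138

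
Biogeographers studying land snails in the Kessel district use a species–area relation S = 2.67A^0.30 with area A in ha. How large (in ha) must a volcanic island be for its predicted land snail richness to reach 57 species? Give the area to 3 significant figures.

57 = 2.67 × A^0.3  ⇒  A^0.3 = 57/2.67 = 21.35
ln A = ln(21.35) / 0.3 = 3.0610 / 0.3 = 10.2032
A = e^10.2032 ≈ 26991 ha

27000 ha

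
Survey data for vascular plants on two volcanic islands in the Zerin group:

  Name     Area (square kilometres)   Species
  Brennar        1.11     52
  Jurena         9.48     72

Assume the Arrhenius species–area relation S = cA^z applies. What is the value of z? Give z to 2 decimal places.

0.15

Taking logs: ln S = ln c + z ln A, so z = (ln S₂ − ln S₁)/(ln A₂ − ln A₁).
z = ln(72/52) / ln(9.48/1.11) = ln(1.385) / ln(8.541) = 0.3254 / 2.1448 = 0.1517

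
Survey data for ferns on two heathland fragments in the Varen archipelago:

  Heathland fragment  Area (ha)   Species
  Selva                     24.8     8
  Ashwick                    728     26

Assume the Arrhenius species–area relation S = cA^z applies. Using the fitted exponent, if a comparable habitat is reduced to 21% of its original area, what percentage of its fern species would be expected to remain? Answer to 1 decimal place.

58.0%

z = ln(26/8) / ln(728/24.8) = 1.1787 / 3.3795 = 0.3488
S_new/S_old = (A_new/A_old)^z = 0.21^0.3488 = exp(0.3488 × -1.5606) = 0.5802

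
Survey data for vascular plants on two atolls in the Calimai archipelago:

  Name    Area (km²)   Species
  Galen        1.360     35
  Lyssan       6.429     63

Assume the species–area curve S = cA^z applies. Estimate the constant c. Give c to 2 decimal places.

z = ln(S₂/S₁) / ln(A₂/A₁) = ln(63/35) / ln(6.429/1.36) = 0.5878 / 1.5533 = 0.3784
c = S₁ / A₁^z = 35 / 1.36^0.3784 = 35 / 1.123 = 31.16

31.16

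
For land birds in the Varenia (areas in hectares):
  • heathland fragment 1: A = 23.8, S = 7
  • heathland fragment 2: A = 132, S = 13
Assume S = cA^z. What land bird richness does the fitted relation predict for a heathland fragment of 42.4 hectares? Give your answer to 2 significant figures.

8.6

z = ln(13/7) / ln(132/23.8) = 0.6190 / 1.7131 = 0.3614
c = 7 / 23.8^0.3614 = 7 / 3.144 = 2.227
S₃ = 2.227 × 42.4^0.3614 = 2.227 × 3.873 ≈ 8.624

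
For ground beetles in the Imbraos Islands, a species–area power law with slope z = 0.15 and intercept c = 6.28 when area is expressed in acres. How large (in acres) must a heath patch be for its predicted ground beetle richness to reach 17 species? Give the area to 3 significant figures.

17 = 6.28 × A^0.15  ⇒  A^0.15 = 17/6.28 = 2.707
ln A = ln(2.707) / 0.15 = 0.9958 / 0.15 = 6.6390
A = e^6.6390 ≈ 764.3 acres

764 acres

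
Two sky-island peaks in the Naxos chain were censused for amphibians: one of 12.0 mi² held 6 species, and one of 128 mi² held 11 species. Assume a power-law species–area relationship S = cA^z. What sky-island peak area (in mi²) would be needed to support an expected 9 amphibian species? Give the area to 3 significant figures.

58.5 mi²

z = ln(11/6) / ln(128/12) = 0.6061 / 2.3671 = 0.2561
c = 6 / 12^0.2561 = 6 / 1.889 = 3.175
A = (9/3.175)^(1/0.2561) ⇒ ln A = ln(2.834)/0.2561 = 4.0684
A = e^4.0684 ≈ 58.46 mi²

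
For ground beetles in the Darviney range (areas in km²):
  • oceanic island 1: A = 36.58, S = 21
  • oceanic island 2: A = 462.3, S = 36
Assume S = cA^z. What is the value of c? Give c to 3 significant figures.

9.77

z = ln(S₂/S₁) / ln(A₂/A₁) = ln(36/21) / ln(462.3/36.58) = 0.5390 / 2.5367 = 0.2125
c = S₁ / A₁^z = 21 / 36.58^0.2125 = 21 / 2.149 = 9.774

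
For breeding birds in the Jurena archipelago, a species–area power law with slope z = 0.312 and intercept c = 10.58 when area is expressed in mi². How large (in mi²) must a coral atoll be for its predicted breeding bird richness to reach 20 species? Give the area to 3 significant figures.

20 = 10.58 × A^0.312  ⇒  A^0.312 = 20/10.58 = 1.89
ln A = ln(1.89) / 0.312 = 0.6368 / 0.312 = 2.0409
A = e^2.0409 ≈ 7.698 mi²

7.70 mi²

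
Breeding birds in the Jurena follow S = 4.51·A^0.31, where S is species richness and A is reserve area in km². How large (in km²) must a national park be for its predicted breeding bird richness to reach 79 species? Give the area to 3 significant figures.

79 = 4.51 × A^0.31  ⇒  A^0.31 = 79/4.51 = 17.52
ln A = ln(17.52) / 0.31 = 2.8632 / 0.31 = 9.2360
A = e^9.2360 ≈ 10260 km²

10300 km²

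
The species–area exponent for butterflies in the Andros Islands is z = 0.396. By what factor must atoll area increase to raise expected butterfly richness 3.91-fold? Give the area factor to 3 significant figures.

(A₂/A₁)^0.396 = 3.91, so A₂/A₁ = 3.91^(1/0.396) = 3.91^2.525
ln(A₂/A₁) = ln 3.91 / 0.396 = 1.3635 / 0.396 = 3.4433
A₂/A₁ = e^3.4433 ≈ 31.29

31.3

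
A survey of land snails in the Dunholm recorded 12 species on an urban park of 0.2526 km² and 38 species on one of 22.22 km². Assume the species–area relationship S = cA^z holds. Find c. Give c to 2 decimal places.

z = ln(S₂/S₁) / ln(A₂/A₁) = ln(38/12) / ln(22.22/0.2526) = 1.1527 / 4.4769 = 0.2575
c = S₁ / A₁^z = 12 / 0.2526^0.2575 = 12 / 0.7017 = 17.1

17.10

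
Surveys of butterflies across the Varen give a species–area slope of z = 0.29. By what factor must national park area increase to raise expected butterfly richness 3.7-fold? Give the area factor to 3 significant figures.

91.1

(A₂/A₁)^0.29 = 3.7, so A₂/A₁ = 3.7^(1/0.29) = 3.7^3.448
ln(A₂/A₁) = ln 3.7 / 0.29 = 1.3083 / 0.29 = 4.5115
A₂/A₁ = e^4.5115 ≈ 91.06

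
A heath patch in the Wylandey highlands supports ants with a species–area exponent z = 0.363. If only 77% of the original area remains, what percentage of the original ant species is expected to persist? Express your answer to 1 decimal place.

S_new/S_old = (A_new/A_old)^z = 0.77^0.363
= exp(0.363 × ln 0.77) = exp(0.363 × -0.2614) = exp(-0.0949) ≈ 0.9095

90.9%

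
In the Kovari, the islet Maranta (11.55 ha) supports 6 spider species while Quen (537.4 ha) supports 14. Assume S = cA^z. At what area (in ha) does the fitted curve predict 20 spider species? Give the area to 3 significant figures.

z = ln(14/6) / ln(537.4/11.55) = 0.8473 / 3.8401 = 0.2206
c = 6 / 11.55^0.2206 = 6 / 1.716 = 3.497
A = (20/3.497)^(1/0.2206) ⇒ ln A = ln(5.719)/0.2206 = 7.9032
A = e^7.9032 ≈ 2706 ha

2710 ha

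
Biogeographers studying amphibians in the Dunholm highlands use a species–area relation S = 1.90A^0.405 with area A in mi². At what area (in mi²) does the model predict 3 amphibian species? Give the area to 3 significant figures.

3 = 1.9 × A^0.405  ⇒  A^0.405 = 3/1.9 = 1.579
ln A = ln(1.579) / 0.405 = 0.4568 / 0.405 = 1.1278
A = e^1.1278 ≈ 3.089 mi²

3.09 mi²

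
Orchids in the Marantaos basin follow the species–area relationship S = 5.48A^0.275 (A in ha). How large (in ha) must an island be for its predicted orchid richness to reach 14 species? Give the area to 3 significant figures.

14 = 5.48 × A^0.275  ⇒  A^0.275 = 14/5.48 = 2.555
ln A = ln(2.555) / 0.275 = 0.9380 / 0.275 = 3.4107
A = e^3.4107 ≈ 30.29 ha

30.3 ha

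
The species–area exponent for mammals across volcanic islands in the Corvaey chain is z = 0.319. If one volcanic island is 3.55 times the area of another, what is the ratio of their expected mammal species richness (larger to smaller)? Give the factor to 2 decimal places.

S₂/S₁ = (A₂/A₁)^z = 3.55^0.319
ln(S₂/S₁) = 0.319 × ln 3.55 = 0.319 × 1.2669 = 0.4042
S₂/S₁ = e^0.4042 ≈ 1.498

1.50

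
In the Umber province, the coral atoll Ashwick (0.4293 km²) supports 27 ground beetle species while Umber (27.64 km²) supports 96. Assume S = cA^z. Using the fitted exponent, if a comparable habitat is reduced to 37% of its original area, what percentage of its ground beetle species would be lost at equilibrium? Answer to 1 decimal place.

z = ln(96/27) / ln(27.64/0.4293) = 1.2685 / 4.1649 = 0.3046
S_new/S_old = (A_new/A_old)^z = 0.37^0.3046 = exp(0.3046 × -0.9943) = 0.7387
Fraction lost = 1 − 0.7387 = 0.2613

26.1%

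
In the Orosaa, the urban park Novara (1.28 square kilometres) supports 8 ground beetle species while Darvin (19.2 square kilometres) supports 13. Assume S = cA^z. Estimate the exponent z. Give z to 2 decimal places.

Taking logs: ln S = ln c + z ln A, so z = (ln S₂ − ln S₁)/(ln A₂ − ln A₁).
z = ln(13/8) / ln(19.2/1.28) = ln(1.625) / ln(15) = 0.4855 / 2.7081 = 0.1793

0.18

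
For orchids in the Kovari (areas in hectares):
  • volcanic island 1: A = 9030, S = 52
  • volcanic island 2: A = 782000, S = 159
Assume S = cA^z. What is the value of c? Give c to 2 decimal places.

z = ln(S₂/S₁) / ln(A₂/A₁) = ln(159/52) / ln(782000/9030) = 1.1177 / 4.4613 = 0.2505
c = S₁ / A₁^z = 52 / 9030^0.2505 = 52 / 9.795 = 5.309

5.31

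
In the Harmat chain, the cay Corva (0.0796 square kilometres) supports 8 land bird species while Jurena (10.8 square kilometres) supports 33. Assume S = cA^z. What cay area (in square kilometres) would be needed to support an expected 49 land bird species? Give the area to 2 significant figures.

42 square kilometres

z = ln(33/8) / ln(10.8/0.0796) = 1.4171 / 4.9103 = 0.2886
c = 8 / 0.0796^0.2886 = 8 / 0.4817 = 16.61
A = (49/16.61)^(1/0.2886) ⇒ ln A = ln(2.951)/0.2886 = 3.7493
A = e^3.7493 ≈ 42.49 square kilometres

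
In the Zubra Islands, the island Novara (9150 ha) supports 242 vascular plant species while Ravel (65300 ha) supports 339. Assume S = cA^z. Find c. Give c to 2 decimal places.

z = ln(S₂/S₁) / ln(A₂/A₁) = ln(339/242) / ln(65300/9150) = 0.3371 / 1.9652 = 0.1715
c = S₁ / A₁^z = 242 / 9150^0.1715 = 242 / 4.78 = 50.63

50.63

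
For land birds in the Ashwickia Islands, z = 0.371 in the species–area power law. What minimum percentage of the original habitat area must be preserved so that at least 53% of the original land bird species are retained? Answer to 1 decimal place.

18.1%

Need (A_new/A_old)^0.371 = 0.53, so A_new/A_old = 0.53^(1/0.371) = 0.53^2.695
ln(A_new/A_old) = ln 0.53 / 0.371 = -0.6349 / 0.371 = -1.7113
A_new/A_old = e^-1.7113 ≈ 0.1806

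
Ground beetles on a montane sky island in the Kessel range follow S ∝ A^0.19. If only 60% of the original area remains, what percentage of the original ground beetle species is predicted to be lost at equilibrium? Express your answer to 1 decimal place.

9.2%

S_new/S_old = (A_new/A_old)^z = 0.6^0.19
= exp(0.19 × ln 0.6) = exp(0.19 × -0.5108) = exp(-0.0971) ≈ 0.9075
Fraction lost = 1 − 0.9075 = 0.0925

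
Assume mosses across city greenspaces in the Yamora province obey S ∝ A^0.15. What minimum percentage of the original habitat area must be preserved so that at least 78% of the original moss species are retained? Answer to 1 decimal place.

19.1%

Need (A_new/A_old)^0.15 = 0.78, so A_new/A_old = 0.78^(1/0.15) = 0.78^6.667
ln(A_new/A_old) = ln 0.78 / 0.15 = -0.2485 / 0.15 = -1.6564
A_new/A_old = e^-1.6564 ≈ 0.1908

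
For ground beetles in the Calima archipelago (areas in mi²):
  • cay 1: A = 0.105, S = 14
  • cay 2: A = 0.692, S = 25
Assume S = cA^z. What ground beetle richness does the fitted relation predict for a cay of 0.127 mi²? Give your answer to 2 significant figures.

z = ln(25/14) / ln(0.692/0.105) = 0.5798 / 1.8856 = 0.3075
c = 14 / 0.105^0.3075 = 14 / 0.5001 = 28
S₃ = 28 × 0.127^0.3075 = 28 × 0.5302 ≈ 14.84

15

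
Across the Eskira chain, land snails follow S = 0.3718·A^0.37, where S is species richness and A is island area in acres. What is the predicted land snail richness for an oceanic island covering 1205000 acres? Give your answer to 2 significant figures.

66

S = 0.3718 × 1205000^0.37
ln S = ln 0.3718 + 0.37 × ln 1205000 = -0.9894 + 0.37 × 14.0020 = 4.1913
S = e^4.1913 ≈ 66.11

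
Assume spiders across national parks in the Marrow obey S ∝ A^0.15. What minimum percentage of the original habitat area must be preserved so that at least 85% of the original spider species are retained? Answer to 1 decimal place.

Need (A_new/A_old)^0.15 = 0.85, so A_new/A_old = 0.85^(1/0.15) = 0.85^6.667
ln(A_new/A_old) = ln 0.85 / 0.15 = -0.1625 / 0.15 = -1.0835
A_new/A_old = e^-1.0835 ≈ 0.3384

33.8%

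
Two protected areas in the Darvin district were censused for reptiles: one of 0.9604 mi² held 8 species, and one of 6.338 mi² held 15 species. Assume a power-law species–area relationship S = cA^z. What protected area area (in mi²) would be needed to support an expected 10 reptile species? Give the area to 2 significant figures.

z = ln(15/8) / ln(6.338/0.9604) = 0.6286 / 1.8870 = 0.3331
c = 8 / 0.9604^0.3331 = 8 / 0.9866 = 8.108
A = (10/8.108)^(1/0.3331) ⇒ ln A = ln(1.233)/0.3331 = 0.6294
A = e^0.6294 ≈ 1.877 mi²

1.9 mi²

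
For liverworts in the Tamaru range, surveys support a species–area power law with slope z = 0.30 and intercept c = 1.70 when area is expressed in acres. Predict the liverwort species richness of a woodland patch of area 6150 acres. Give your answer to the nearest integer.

23

S = 1.7 × 6150^0.3 = 1.7 × 13.7 ≈ 23.29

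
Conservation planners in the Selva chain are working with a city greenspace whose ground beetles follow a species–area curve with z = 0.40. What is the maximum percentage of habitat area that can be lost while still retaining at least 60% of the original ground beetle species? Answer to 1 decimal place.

72.1%

Need (A_new/A_old)^0.4 = 0.6, so A_new/A_old = 0.6^(1/0.4) = 0.6^2.5
ln(A_new/A_old) = ln 0.6 / 0.4 = -0.5108 / 0.4 = -1.2771
A_new/A_old = e^-1.2771 ≈ 0.2789
Fraction that can be lost = 1 − 0.2789 = 0.7211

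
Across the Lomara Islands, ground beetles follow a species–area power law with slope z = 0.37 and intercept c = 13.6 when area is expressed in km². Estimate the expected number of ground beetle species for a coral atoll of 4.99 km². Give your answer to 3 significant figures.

24.7

S = 13.6 × 4.99^0.37
ln S = ln 13.6 + 0.37 × ln 4.99 = 2.6101 + 0.37 × 1.6074 = 3.2048
S = e^3.2048 ≈ 24.65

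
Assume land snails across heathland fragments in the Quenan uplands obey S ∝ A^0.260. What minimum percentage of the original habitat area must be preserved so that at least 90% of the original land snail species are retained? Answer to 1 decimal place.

Need (A_new/A_old)^0.26 = 0.9, so A_new/A_old = 0.9^(1/0.26) = 0.9^3.846
ln(A_new/A_old) = ln 0.9 / 0.26 = -0.1054 / 0.26 = -0.4052
A_new/A_old = e^-0.4052 ≈ 0.6668

66.7%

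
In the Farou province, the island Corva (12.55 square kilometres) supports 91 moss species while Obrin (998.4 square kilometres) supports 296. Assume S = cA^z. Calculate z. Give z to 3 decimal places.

0.270

Taking logs: ln S = ln c + z ln A, so z = (ln S₂ − ln S₁)/(ln A₂ − ln A₁).
z = ln(296/91) / ln(998.4/12.55) = ln(3.253) / ln(79.55) = 1.1795 / 4.3764 = 0.2695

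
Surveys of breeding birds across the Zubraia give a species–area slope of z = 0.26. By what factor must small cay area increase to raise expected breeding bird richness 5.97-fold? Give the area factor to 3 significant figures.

965

(A₂/A₁)^0.26 = 5.97, so A₂/A₁ = 5.97^(1/0.26) = 5.97^3.846
ln(A₂/A₁) = ln 5.97 / 0.26 = 1.7867 / 0.26 = 6.8721
A₂/A₁ = e^6.8721 ≈ 965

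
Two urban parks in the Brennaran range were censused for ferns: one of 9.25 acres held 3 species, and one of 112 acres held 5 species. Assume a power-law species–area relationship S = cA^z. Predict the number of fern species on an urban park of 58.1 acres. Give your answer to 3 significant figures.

z = ln(5/3) / ln(112/9.25) = 0.5108 / 2.4939 = 0.2048
c = 3 / 9.25^0.2048 = 3 / 1.577 = 1.902
S₃ = 1.902 × 58.1^0.2048 = 1.902 × 2.298 ≈ 4.371

4.37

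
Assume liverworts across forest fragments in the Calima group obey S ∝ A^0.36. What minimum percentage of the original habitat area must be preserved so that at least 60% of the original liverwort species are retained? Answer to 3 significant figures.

Need (A_new/A_old)^0.36 = 0.6, so A_new/A_old = 0.6^(1/0.36) = 0.6^2.778
ln(A_new/A_old) = ln 0.6 / 0.36 = -0.5108 / 0.36 = -1.4190
A_new/A_old = e^-1.4190 ≈ 0.242

24.2%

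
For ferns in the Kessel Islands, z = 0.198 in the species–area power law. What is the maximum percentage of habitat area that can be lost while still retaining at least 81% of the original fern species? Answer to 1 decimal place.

65.5%

Need (A_new/A_old)^0.198 = 0.81, so A_new/A_old = 0.81^(1/0.198) = 0.81^5.051
ln(A_new/A_old) = ln 0.81 / 0.198 = -0.2107 / 0.198 = -1.0642
A_new/A_old = e^-1.0642 ≈ 0.345
Fraction that can be lost = 1 − 0.345 = 0.655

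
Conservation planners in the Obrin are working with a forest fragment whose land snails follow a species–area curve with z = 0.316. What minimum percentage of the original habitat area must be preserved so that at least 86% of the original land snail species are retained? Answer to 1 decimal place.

62.0%

Need (A_new/A_old)^0.316 = 0.86, so A_new/A_old = 0.86^(1/0.316) = 0.86^3.165
ln(A_new/A_old) = ln 0.86 / 0.316 = -0.1508 / 0.316 = -0.4773
A_new/A_old = e^-0.4773 ≈ 0.6205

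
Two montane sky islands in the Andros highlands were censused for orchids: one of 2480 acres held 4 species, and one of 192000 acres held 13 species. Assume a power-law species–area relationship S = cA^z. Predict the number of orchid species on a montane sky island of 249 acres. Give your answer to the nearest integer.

z = ln(13/4) / ln(192000/2480) = 1.1787 / 4.3492 = 0.2710
c = 4 / 2480^0.2710 = 4 / 8.316 = 0.481
S₃ = 0.481 × 249^0.2710 = 0.481 × 4.46 ≈ 2.146

2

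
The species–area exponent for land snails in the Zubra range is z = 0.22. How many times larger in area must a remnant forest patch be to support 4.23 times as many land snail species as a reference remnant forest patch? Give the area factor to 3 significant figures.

(A₂/A₁)^0.22 = 4.23, so A₂/A₁ = 4.23^(1/0.22) = 4.23^4.545
ln(A₂/A₁) = ln 4.23 / 0.22 = 1.4422 / 0.22 = 6.5555
A₂/A₁ = e^6.5555 ≈ 703.1

703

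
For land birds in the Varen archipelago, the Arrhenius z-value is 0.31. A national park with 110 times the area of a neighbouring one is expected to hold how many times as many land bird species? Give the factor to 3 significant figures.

4.29

S₂/S₁ = (A₂/A₁)^z = 110^0.31
ln(S₂/S₁) = 0.31 × ln 110 = 0.31 × 4.7005 = 1.4571
S₂/S₁ = e^1.4571 ≈ 4.294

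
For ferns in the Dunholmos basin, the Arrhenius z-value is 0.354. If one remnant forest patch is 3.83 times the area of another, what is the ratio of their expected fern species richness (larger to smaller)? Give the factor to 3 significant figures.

S₂/S₁ = (A₂/A₁)^z = 3.83^0.354
ln(S₂/S₁) = 0.354 × ln 3.83 = 0.354 × 1.3429 = 0.4754
S₂/S₁ = e^0.4754 ≈ 1.609

1.61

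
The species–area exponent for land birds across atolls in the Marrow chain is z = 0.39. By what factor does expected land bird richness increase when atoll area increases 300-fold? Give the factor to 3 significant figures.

S₂/S₁ = (A₂/A₁)^z = 300^0.39
ln(S₂/S₁) = 0.39 × ln 300 = 0.39 × 5.7038 = 2.2245
S₂/S₁ = e^2.2245 ≈ 9.249

9.25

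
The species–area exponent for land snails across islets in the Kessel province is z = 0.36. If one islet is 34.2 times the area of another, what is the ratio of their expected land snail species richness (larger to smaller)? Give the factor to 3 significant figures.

3.57

S₂/S₁ = (A₂/A₁)^z = 34.2^0.36
ln(S₂/S₁) = 0.36 × ln 34.2 = 0.36 × 3.5322 = 1.2716
S₂/S₁ = e^1.2716 ≈ 3.567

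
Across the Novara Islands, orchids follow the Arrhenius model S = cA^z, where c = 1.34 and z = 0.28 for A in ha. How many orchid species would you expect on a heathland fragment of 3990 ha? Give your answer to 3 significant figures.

S = 1.34 × 3990^0.28
ln S = ln 1.34 + 0.28 × ln 3990 = 0.2927 + 0.28 × 8.2915 = 2.6143
S = e^2.6143 ≈ 13.66

13.7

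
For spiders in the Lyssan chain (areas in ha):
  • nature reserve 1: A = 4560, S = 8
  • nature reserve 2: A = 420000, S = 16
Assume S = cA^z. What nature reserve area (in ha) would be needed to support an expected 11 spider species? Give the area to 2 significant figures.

36000 ha

z = ln(16/8) / ln(420000/4560) = 0.6931 / 4.5229 = 0.1533
c = 8 / 4560^0.1533 = 8 / 3.637 = 2.2
A = (11/2.2)^(1/0.1533) ⇒ ln A = ln(5.001)/0.1533 = 10.5031
A = e^10.5031 ≈ 36427 ha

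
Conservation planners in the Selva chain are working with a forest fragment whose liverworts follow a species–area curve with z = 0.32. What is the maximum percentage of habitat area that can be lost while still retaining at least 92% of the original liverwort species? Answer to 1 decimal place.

Need (A_new/A_old)^0.32 = 0.92, so A_new/A_old = 0.92^(1/0.32) = 0.92^3.125
ln(A_new/A_old) = ln 0.92 / 0.32 = -0.0834 / 0.32 = -0.2606
A_new/A_old = e^-0.2606 ≈ 0.7706
Fraction that can be lost = 1 − 0.7706 = 0.2294

22.9%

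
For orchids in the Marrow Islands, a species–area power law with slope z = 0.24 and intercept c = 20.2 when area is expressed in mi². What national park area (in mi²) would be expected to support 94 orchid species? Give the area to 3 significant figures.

94 = 20.2 × A^0.24  ⇒  A^0.24 = 94/20.2 = 4.653
ln A = ln(4.653) / 0.24 = 1.5376 / 0.24 = 6.4067
A = e^6.4067 ≈ 605.9 mi²

606 mi²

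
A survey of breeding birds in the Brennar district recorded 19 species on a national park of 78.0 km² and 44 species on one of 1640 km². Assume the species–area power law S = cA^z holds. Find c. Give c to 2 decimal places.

5.72

z = ln(S₂/S₁) / ln(A₂/A₁) = ln(44/19) / ln(1640/78) = 0.8398 / 3.0457 = 0.2757
c = S₁ / A₁^z = 19 / 78^0.2757 = 19 / 3.324 = 5.716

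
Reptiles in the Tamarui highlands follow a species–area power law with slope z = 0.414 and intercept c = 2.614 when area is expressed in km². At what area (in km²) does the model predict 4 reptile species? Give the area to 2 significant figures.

2.8 km²

4 = 2.614 × A^0.414  ⇒  A^0.414 = 4/2.614 = 1.53
ln A = ln(1.53) / 0.414 = 0.4254 / 0.414 = 1.0276
A = e^1.0276 ≈ 2.794 km²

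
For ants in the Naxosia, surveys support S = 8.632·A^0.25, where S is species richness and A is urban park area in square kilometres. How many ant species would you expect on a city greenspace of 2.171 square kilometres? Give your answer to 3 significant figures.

S = 8.632 × 2.171^0.25
ln S = ln 8.632 + 0.25 × ln 2.171 = 2.1555 + 0.25 × 0.7752 = 2.3493
S = e^2.3493 ≈ 10.48

10.5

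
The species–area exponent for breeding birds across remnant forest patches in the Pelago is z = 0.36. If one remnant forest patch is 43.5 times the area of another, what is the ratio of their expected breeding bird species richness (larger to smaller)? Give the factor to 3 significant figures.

S₂/S₁ = (A₂/A₁)^z = 43.5^0.36
ln(S₂/S₁) = 0.36 × ln 43.5 = 0.36 × 3.7728 = 1.3582
S₂/S₁ = e^1.3582 ≈ 3.889

3.89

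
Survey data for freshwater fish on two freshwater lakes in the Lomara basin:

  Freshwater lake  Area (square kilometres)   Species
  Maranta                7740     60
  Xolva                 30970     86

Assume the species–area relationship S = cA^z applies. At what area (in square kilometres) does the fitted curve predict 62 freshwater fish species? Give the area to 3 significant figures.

z = ln(86/60) / ln(30970/7740) = 0.3600 / 1.3866 = 0.2596
c = 60 / 7740^0.2596 = 60 / 10.22 = 5.869
A = (62/5.869)^(1/0.2596) ⇒ ln A = ln(10.56)/0.2596 = 9.0805
A = e^9.0805 ≈ 8782 square kilometres

8780 square kilometres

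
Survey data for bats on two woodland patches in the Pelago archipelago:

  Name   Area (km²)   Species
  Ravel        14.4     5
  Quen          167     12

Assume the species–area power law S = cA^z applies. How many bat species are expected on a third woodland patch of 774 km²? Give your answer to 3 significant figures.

20.8

z = ln(12/5) / ln(167/14.4) = 0.8755 / 2.4508 = 0.3572
c = 5 / 14.4^0.3572 = 5 / 2.593 = 1.928
S₃ = 1.928 × 774^0.3572 = 1.928 × 10.76 ≈ 20.75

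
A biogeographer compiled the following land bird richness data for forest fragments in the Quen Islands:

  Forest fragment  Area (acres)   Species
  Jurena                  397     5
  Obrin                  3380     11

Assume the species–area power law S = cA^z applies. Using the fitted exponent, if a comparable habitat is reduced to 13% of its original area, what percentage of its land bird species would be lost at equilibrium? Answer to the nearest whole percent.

53%

z = ln(11/5) / ln(3380/397) = 0.7885 / 2.1417 = 0.3681
S_new/S_old = (A_new/A_old)^z = 0.13^0.3681 = exp(0.3681 × -2.0402) = 0.4718
Fraction lost = 1 − 0.4718 = 0.5282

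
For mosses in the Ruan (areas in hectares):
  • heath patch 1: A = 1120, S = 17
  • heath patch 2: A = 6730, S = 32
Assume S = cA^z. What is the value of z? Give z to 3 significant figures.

0.353

Taking logs: ln S = ln c + z ln A, so z = (ln S₂ − ln S₁)/(ln A₂ − ln A₁).
z = ln(32/17) / ln(6730/1120) = ln(1.882) / ln(6.009) = 0.6325 / 1.7932 = 0.3527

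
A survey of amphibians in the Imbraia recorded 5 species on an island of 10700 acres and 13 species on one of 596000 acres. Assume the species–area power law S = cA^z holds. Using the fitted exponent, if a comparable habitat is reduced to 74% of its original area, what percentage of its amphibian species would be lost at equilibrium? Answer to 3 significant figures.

6.91%

z = ln(13/5) / ln(596000/10700) = 0.9555 / 4.0200 = 0.2377
S_new/S_old = (A_new/A_old)^z = 0.74^0.2377 = exp(0.2377 × -0.3011) = 0.9309
Fraction lost = 1 − 0.9309 = 0.06907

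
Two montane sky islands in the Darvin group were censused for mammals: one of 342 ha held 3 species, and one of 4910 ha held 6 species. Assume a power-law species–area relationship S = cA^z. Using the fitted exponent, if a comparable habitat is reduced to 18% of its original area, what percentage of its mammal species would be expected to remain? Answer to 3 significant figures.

z = ln(6/3) / ln(4910/342) = 0.6931 / 2.6642 = 0.2602
S_new/S_old = (A_new/A_old)^z = 0.18^0.2602 = exp(0.2602 × -1.7148) = 0.6401

64.0%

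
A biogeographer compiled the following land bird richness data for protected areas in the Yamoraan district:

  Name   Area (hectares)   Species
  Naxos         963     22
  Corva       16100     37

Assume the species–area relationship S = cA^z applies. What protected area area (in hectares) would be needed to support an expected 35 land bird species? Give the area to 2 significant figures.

12000 hectares

z = ln(37/22) / ln(16100/963) = 0.5199 / 2.8165 = 0.1846
c = 22 / 963^0.1846 = 22 / 3.554 = 6.19
A = (35/6.19)^(1/0.1846) ⇒ ln A = ln(5.654)/0.1846 = 9.3855
A = e^9.3855 ≈ 11915 hectares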